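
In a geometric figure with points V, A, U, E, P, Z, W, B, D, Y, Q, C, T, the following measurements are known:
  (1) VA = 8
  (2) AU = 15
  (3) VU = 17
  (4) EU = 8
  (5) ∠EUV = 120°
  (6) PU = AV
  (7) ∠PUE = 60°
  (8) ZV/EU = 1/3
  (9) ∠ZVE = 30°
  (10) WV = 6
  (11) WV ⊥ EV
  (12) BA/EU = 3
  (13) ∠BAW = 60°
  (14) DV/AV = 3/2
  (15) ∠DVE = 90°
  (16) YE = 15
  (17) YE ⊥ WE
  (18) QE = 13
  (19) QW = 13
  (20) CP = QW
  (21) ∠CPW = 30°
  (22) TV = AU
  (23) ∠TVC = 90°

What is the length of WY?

Step 1: By the law of cosines on triangle EUV: EV² = 8² + 17² − 2·8·17·cos(120°) = 489, so EV ≈ 22.11.
Step 2: By the law of cosines on triangle EVW: EW² = 22.11² + 6² − 2·22.11·6·cos(90°) = 525, so EW = 5·√21.
Step 3: By the law of cosines on triangle WEY: WY² = (5·√21)² + 15² − 2·5·√21·15·cos(90°) = 750, so WY = 5·√30.

Therefore, the length of WY = 5·√30.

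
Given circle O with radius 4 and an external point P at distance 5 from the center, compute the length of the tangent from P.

tangent = √(d² - r²) = √(5² - 4²) = √(25 - 16) = √9 = 3

3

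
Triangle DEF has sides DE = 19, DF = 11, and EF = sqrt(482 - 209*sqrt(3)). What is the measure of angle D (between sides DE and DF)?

cos(D) = (19² + 11² - (sqrt(482 - 209*sqrt(3)))²) / (2 × 19 × 11) = sqrt(3)/2, so D = arccos(sqrt(3)/2) = 30°.

30°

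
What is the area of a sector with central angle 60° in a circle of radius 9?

Sector area = π(9²)(1/6) = 27*pi/2

27*pi/2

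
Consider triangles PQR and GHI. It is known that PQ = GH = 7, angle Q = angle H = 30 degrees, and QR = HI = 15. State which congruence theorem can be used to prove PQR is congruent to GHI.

Consider the given information: PQ = GH = 7, angle Q = angle H = 30 degrees, and QR = HI = 15
This is not SSS or AAS: SSS requires all three pairs of sides, but we don't have that. AAS requires two angles and a non-included side.
The correct criterion is SAS. Two pairs of corresponding sides and the included angle are equal (Side-Angle-Side).

SAS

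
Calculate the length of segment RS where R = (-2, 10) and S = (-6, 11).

d = sqrt((-4)^2 + (1)^2) = sqrt(17)

sqrt(17)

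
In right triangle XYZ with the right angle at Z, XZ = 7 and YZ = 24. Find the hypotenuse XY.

XY = sqrt(7^2 + 24^2) = sqrt(625) = 25

25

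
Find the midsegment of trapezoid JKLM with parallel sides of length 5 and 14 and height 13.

The midsegment of a trapezoid = (base1 + base2) / 2
midsegment = (5 + 14) / 2
midsegment = 19 / 2
midsegment = 19/2

19/2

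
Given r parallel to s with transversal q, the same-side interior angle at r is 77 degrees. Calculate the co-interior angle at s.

Co-interior angles sum to 180: 180 - 77 = 103 degrees.

103 degrees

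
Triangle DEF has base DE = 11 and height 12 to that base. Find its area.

A triangle's area is half the area of a rectangle with the same base and height.
Area = (1/2) * 11 * 12 = 66.

66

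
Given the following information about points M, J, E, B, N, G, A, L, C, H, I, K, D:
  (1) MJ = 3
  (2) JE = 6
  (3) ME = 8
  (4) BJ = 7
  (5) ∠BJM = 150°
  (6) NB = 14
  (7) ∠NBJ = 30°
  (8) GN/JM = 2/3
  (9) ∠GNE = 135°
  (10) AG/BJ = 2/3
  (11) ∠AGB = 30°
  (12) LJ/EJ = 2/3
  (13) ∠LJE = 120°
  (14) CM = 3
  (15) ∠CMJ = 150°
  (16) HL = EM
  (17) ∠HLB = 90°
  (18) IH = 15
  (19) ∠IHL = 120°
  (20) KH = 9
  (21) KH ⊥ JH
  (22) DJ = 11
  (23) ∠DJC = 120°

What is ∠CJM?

Step 1: By the law of cosines on triangle JMC: JC² = 3² + 3² − 2·3·3·cos(150°) = 33.59, so JC ≈ 5.8.
Step 2: By the inverse law of cosines on triangle CJM: cos(∠CJM) = (5.8² + 3² − 3²) / (2·5.8·3) = 33.59/34.77 = 0.9659, so ∠CJM = 15°.

Therefore, the measure of angle ∠CJM = 15°.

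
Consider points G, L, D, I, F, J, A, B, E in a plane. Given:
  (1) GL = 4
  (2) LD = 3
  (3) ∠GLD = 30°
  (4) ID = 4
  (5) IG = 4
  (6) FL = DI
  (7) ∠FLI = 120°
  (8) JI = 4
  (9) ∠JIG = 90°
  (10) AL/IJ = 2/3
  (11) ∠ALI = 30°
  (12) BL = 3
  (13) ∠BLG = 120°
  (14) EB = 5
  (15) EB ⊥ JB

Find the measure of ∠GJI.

Step 1: By the law of cosines on triangle JIG: JG² = 4² + 4² − 2·4·4·cos(90°) = 32, so JG = 4·√2.
Step 2: By the inverse law of cosines on triangle GJI: cos(∠GJI) = ((4·√2)² + 4² − 4²) / (2·4·√2·4) = 32/45.25 = 0.7071, so ∠GJI = 45°.

Therefore, the measure of angle ∠GJI = 45°.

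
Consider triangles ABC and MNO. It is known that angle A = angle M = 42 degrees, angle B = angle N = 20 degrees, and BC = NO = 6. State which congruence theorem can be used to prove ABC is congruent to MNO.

Consider the given information: angle A = angle M = 42 degrees, angle B = angle N = 20 degrees, and BC = NO = 6
This is not SAS or HL: SAS requires two sides and the included angle between them. HL only applies to right triangles with matching hypotenuse and leg.
The correct criterion is AAS. Two pairs of corresponding angles and a non-included side are equal (Angle-Angle-Side).

AAS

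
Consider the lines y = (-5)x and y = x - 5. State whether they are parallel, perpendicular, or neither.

Slope of line 1: m1 = -5
Slope of line 2: m2 = 1
m1 != m2 and m1*m2 = -5 != -1. Neither.

Neither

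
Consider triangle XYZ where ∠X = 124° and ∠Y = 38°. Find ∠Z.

Let angle Z = x. Then 124 + 38 + x = 180.
x = 180 - 162 = 18 degrees.

18 degrees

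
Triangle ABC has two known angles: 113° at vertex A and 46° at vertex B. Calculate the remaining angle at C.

By the triangle angle sum property, the three interior angles of any triangle add up to 180°.
We know angle A = 113° and angle B = 46°, so their sum is 159°.
Therefore angle C = 180° - 159° = 21°.

21 degrees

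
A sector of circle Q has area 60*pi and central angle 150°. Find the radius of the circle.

Sector area A = πr² × θ/360, so r² = 360A / (πθ).
r² = 360 × 60*pi / (π × 150)
r² = 144
r = 12

12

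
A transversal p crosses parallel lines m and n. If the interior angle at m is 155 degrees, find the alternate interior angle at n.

Alternate interior angles lie on opposite sides of the transversal, between the parallel lines.
By the alternate interior angle theorem, they are equal: 155 degrees.

155 degrees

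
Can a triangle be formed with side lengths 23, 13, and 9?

Check the triangle inequality: 13 + 9 = 22 ≤ 23.
Since the sum of two sides does not exceed the third, no triangle can be formed.

No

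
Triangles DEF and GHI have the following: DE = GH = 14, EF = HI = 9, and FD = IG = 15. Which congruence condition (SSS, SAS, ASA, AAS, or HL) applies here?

The given information provides:
DE = GH = 14, EF = HI = 9, and FD = IG = 15
This matches the SSS congruence theorem.
All three pairs of corresponding sides are equal (Side-Side-Side).

SSS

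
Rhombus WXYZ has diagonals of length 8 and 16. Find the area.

Area of a rhombus = (d1 * d2) / 2
Area = (8 * 16) / 2
Area = 128 / 2
Area = 64

64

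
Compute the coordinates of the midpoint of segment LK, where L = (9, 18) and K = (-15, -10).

The midpoint is the point halfway along the segment.
Move half the horizontal distance: 9 + (-15 - 9)/2 = 9 + -24/2 = -3
Move half the vertical distance: 18 + (-10 - 18)/2 = 18 + -28/2 = 4
Midpoint = (-3, 4)

(-3, 4)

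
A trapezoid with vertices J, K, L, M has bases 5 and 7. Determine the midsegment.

midsegment = (5 + 7) / 2 = 12 / 2 = 6

6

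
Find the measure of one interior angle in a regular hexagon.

Each interior angle of a regular n-gon is (n - 2) * 180 / n.
For n = 6: (6 - 2) * 180 / 6 = 720/6 = 120 degrees.

120 degrees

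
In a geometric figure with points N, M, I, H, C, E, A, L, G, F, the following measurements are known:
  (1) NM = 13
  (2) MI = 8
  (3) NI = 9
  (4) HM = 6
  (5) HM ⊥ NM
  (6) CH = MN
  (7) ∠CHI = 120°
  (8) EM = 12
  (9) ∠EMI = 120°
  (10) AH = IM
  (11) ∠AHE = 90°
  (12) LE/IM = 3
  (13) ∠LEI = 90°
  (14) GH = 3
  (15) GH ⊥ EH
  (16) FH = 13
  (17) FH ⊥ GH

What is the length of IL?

From the given relations: LE = 3·IM = 3·8 = 24.
Step 1: By the law of cosines on triangle EMI: EI² = 12² + 8² − 2·12·8·cos(120°) = 304, so EI = 4·√19.
Step 2: By the law of cosines on triangle IEL: IL² = (4·√19)² + 24² − 2·4·√19·24·cos(90°) = 880, so IL = 4·√55.

Therefore, the length of IL = 4·√55.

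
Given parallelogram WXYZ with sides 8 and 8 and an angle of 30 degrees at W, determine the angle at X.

Opposite sides of a parallelogram are parallel, so consecutive angles form co-interior angles on a transversal.
Co-interior angles sum to 180°, giving angle X = 180 - 30 = 150 degrees.

150 degrees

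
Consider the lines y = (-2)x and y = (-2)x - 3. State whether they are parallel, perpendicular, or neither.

Slope of line 1: m1 = -2
Slope of line 2: m2 = -2
Since m1 = m2 = -2, the lines are parallel.

Parallel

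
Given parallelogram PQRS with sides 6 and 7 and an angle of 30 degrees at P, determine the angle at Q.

In a parallelogram, consecutive angles are supplementary (sum to 180°).
angle Q = 180 - angle P
angle Q = 180 - 30
angle Q = 150 degrees

150 degrees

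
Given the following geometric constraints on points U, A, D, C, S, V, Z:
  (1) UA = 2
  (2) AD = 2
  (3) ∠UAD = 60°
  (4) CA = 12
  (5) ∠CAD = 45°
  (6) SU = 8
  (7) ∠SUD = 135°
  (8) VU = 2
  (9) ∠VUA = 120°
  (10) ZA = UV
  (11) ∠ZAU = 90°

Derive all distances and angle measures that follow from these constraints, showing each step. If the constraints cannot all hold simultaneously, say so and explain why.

The constraints are consistent.

From the given relations:
  ZA = UV = 2

Step 1: From UA = 2, AD = 2, and ∠UAD = 60°, by the law of cosines:
  UD² = UA² + AD² - 2·UA·AD·cos(60°) = 4 + 4 - 4 = 4
  UD = 2

Step 2: From UA = 2, AZ = 2, and ∠UAZ = 90°, by the law of cosines:
  UZ² = UA² + AZ² - 2·UA·AZ·cos(90°) = 4 + 4 - 0 = 8
  UZ = 2·√2

Step 3: From AU = 2, UV = 2, and ∠AUV = 120°, by the law of cosines:
  AV² = AU² + UV² - 2·AU·UV·cos(120°) = 4 + 4 + 4 = 12
  AV = 2·√3

Step 4: From DA = 2, AC = 12, and ∠DAC = 45°, by the law of cosines:
  DC² = DA² + AC² - 2·DA·AC·cos(45°) = 4 + 144 - 33.94 = 114.1
  DC ≈ 10.68

Step 5: From DU = 2, US = 8, and ∠DUS = 135°, by the law of cosines:
  DS² = DU² + US² - 2·DU·US·cos(135°) = 4 + 64 + 22.63 = 90.63
  DS ≈ 9.52

Step 6: From UA = 2, UD = 2, AD = 2, by the inverse law of cosines:
  cos(∠AUD) = (UA² + UD² - AD²) / (2·UA·UD)
  ∠AUD = 60°

Step 7: From UA = 2, UZ = 2·√2, AZ = 2, by the inverse law of cosines:
  cos(∠AUZ) = (UA² + UZ² - AZ²) / (2·UA·UZ)
  ∠AUZ = 45°

Step 8: From AU = 2, AV = 2·√3, UV = 2, by the inverse law of cosines:
  cos(∠UAV) = (AU² + AV² - UV²) / (2·AU·AV)
  ∠UAV = 30°

Step 9: From DA = 2, DC = 10.68, AC = 12, by the inverse law of cosines:
  cos(∠ADC) = (DA² + DC² - AC²) / (2·DA·DC)
  ∠ADC = 127.39°

Step 10: From DA = 2, DU = 2, AU = 2, by the inverse law of cosines:
  cos(∠ADU) = (DA² + DU² - AU²) / (2·DA·DU)
  ∠ADU = 60°

Step 11: From CA = 12, CD = 10.68, AD = 2, by the inverse law of cosines:
  cos(∠ACD) = (CA² + CD² - AD²) / (2·CA·CD)
  ∠ACD = 7.61°

Step 12: From VA = 2·√3, VU = 2, AU = 2, by the inverse law of cosines:
  cos(∠AVU) = (VA² + VU² - AU²) / (2·VA·VU)
  ∠AVU = 30°

Step 13: From ZA = 2, ZU = 2·√2, AU = 2, by the inverse law of cosines:
  cos(∠AZU) = (ZA² + ZU² - AU²) / (2·ZA·ZU)
  ∠AZU = 45°

Step 14: From DS = 9.52, DU = 2, SU = 8, by the inverse law of cosines:
  cos(∠SDU) = (DS² + DU² - SU²) / (2·DS·DU)
  ∠SDU = 36.46°

Step 15: From SD = 9.52, SU = 8, DU = 2, by the inverse law of cosines:
  cos(∠DSU) = (SD² + SU² - DU²) / (2·SD·SU)
  ∠DSU = 8.54°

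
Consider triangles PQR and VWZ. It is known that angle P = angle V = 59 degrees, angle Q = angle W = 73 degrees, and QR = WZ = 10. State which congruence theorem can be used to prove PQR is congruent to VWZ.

Consider the given information: angle P = angle V = 59 degrees, angle Q = angle W = 73 degrees, and QR = WZ = 10
This is not SSS or SAS: SSS requires all three pairs of sides, but we don't have that. SAS requires two sides and the included angle between them.
The correct criterion is AAS. Two pairs of corresponding angles and a non-included side are equal (Angle-Angle-Side).

AAS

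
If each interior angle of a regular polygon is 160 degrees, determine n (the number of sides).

The exterior angle is the supplement of the interior angle: 180 - 160 = 20 degrees.
Since the exterior angles of any convex polygon sum to 360 degrees, the number of sides is 360 / 20 = 18.

18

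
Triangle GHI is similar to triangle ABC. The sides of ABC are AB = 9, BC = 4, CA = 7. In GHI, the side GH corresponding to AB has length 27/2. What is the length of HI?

Similar triangles have proportional sides. Setting up the proportion:
GH / AB = HI / BC
27/2 / 9 = HI / 4
HI = 4 * 27/2 / 9 = 6.

6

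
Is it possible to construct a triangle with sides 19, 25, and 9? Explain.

Sort the sides: 9, 19, 25.
It suffices to check that the sum of the two smallest exceeds the largest:
9 + 19 = 28 > 25. ✓
Yes, a valid triangle can be formed.

Yes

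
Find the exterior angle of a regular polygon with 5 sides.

Each exterior angle of a regular n-gon is 360 / n.
For n = 5: 360 / 5 = 72 degrees.

72 degrees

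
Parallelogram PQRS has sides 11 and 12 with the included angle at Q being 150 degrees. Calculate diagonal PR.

Law of cosines: d^2 = 11^2 + 12^2 - 2(11)(12)cos(150°) = 132*sqrt(3) + 265, so d = sqrt(132*sqrt(3) + 265).

sqrt(132*sqrt(3) + 265)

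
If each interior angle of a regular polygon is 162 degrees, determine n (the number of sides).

Each interior angle of a regular n-gon is (n - 2) * 180 / n.
Setting this equal to 162:
(n - 2) * 180 / n = 162
Each exterior angle = 180 - 162 = 18 degrees.
Since exterior angles sum to 360: n = 360 / 18 = 20.

20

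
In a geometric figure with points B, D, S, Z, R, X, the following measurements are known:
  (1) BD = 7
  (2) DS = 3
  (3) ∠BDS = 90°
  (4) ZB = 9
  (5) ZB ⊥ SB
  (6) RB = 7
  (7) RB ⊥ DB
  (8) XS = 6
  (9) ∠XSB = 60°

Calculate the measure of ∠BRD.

Step 1: By the law of cosines on triangle RBD: RD² = 7² + 7² − 2·7·7·cos(90°) = 98, so RD = 7·√2.
Step 2: By the inverse law of cosines on triangle BRD: cos(∠BRD) = (7² + (7·√2)² − 7²) / (2·7·7·√2) = 98/138.59 = 0.7071, so ∠BRD = 45°.

Therefore, the measure of angle ∠BRD = 45°.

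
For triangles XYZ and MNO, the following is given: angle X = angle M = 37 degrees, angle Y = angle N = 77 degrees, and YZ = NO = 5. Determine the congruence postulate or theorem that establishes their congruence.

Consider the given information: angle X = angle M = 37 degrees, angle Y = angle N = 77 degrees, and YZ = NO = 5
This is not SSS or HL: SSS requires all three pairs of sides, but we don't have that. HL only applies to right triangles with matching hypotenuse and leg.
The correct criterion is AAS. Two pairs of corresponding angles and a non-included side are equal (Angle-Angle-Side).

AAS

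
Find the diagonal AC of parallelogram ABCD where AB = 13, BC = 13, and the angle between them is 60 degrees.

The diagonal of a parallelogram can be found by treating two adjacent sides and the diagonal as a triangle.
Applying the law of cosines with sides 13, 13 and included angle 60°:
d^2 = 169 + 169 - 338*cos(60°) = 169
d = 13

13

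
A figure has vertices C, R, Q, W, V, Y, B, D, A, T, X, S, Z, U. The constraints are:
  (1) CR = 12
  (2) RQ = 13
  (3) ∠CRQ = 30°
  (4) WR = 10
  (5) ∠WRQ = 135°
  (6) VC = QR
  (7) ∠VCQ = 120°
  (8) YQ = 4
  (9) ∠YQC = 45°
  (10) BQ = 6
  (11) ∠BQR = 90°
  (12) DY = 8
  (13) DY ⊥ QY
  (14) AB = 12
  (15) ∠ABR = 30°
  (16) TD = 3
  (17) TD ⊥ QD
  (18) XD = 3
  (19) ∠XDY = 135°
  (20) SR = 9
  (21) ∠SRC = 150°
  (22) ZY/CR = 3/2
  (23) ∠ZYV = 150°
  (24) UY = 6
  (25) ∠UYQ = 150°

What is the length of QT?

Step 1: By the law of cosines on triangle DYQ: DQ² = 8² + 4² − 2·8·4·cos(90°) = 80, so DQ = 4·√5.
Step 2: By the law of cosines on triangle QDT: QT² = (4·√5)² + 3² − 2·4·√5·3·cos(90°) = 89, so QT = √89.

Therefore, the length of QT = √89.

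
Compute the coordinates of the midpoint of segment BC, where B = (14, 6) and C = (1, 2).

M = ((x₁ + x₂)/2, (y₁ + y₂)/2)
= ((14 + 1)/2, (6 + 2)/2)
= (15/2, 8/2) = (15/2, 4)

(15/2, 4)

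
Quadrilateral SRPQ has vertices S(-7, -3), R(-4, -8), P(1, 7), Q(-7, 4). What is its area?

Shoelace: sum of cross terms = 126, Area = (1/2)|126| = 63

63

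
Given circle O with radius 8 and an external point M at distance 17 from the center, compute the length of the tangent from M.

Let T be the point of tangency. Then OT ⊥ MT (radius ⊥ tangent).
In right triangle OTM: OM² = OT² + MT²
17² = 8² + MT²
MT² = 225, MT = 15

15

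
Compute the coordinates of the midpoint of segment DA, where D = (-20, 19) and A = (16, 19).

The midpoint is the average of the coordinates:
x: (-20 + 16)/2 = -2
y: (19 + 19)/2 = 19
Midpoint = (-2, 19)

(-2, 19)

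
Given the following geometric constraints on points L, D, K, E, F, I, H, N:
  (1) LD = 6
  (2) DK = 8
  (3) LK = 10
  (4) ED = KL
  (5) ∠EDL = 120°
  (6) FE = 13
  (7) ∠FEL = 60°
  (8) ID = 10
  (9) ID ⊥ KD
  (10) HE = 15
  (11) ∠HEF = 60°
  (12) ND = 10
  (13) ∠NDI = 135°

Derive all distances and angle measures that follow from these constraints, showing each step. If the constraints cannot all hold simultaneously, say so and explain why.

The constraints are consistent.

From the given relations:
  ED = KL = 10

Step 1: From LD = 6, DE = 10, and ∠LDE = 120°, by the law of cosines:
  LE² = LD² + DE² - 2·LD·DE·cos(120°) = 36 + 100 + 60 = 196
  LE = 14

Step 2: From KD = 8, DI = 10, and ∠KDI = 90°, by the law of cosines:
  KI² = KD² + DI² - 2·KD·DI·cos(90°) = 64 + 100 - 0 = 164
  KI = 2·√41

Step 3: From FE = 13, EH = 15, and ∠FEH = 60°, by the law of cosines:
  FH² = FE² + EH² - 2·FE·EH·cos(60°) = 169 + 225 - 195 = 199
  FH = √199

Step 4: From ID = 10, DN = 10, and ∠IDN = 135°, by the law of cosines:
  IN² = ID² + DN² - 2·ID·DN·cos(135°) = 100 + 100 + 141.4 = 341.4
  IN ≈ 18.48

Step 5: From LD = 6, LK = 10, DK = 8, by the inverse law of cosines:
  cos(∠DLK) = (LD² + LK² - DK²) / (2·LD·LK)
  ∠DLK = 53.13°

Step 6: From DK = 8, DL = 6, KL = 10, by the inverse law of cosines:
  cos(∠KDL) = (DK² + DL² - KL²) / (2·DK·DL)
  ∠KDL = 90°

Step 7: From KD = 8, KL = 10, DL = 6, by the inverse law of cosines:
  cos(∠DKL) = (KD² + KL² - DL²) / (2·KD·KL)
  ∠DKL = 36.87°

Step 8: From LE = 14, EF = 13, and ∠LEF = 60°, by the law of cosines:
  LF² = LE² + EF² - 2·LE·EF·cos(60°) = 196 + 169 - 182 = 183
  LF = √183

Step 9: From LD = 6, LE = 14, DE = 10, by the inverse law of cosines:
  cos(∠DLE) = (LD² + LE² - DE²) / (2·LD·LE)
  ∠DLE = 38.21°

Step 10: From KD = 8, KI = 2·√41, DI = 10, by the inverse law of cosines:
  cos(∠DKI) = (KD² + KI² - DI²) / (2·KD·KI)
  ∠DKI = 51.34°

Step 11: From ED = 10, EL = 14, DL = 6, by the inverse law of cosines:
  cos(∠DEL) = (ED² + EL² - DL²) / (2·ED·EL)
  ∠DEL = 21.79°

Step 12: From FE = 13, FH = √199, EH = 15, by the inverse law of cosines:
  cos(∠EFH) = (FE² + FH² - EH²) / (2·FE·FH)
  ∠EFH = 67.05°

Step 13: From ID = 10, IK = 2·√41, DK = 8, by the inverse law of cosines:
  cos(∠DIK) = (ID² + IK² - DK²) / (2·ID·IK)
  ∠DIK = 38.66°

Step 14: From ID = 10, IN = 18.48, DN = 10, by the inverse law of cosines:
  cos(∠DIN) = (ID² + IN² - DN²) / (2·ID·IN)
  ∠DIN = 22.5°

Step 15: From HE = 15, HF = √199, EF = 13, by the inverse law of cosines:
  cos(∠EHF) = (HE² + HF² - EF²) / (2·HE·HF)
  ∠EHF = 52.95°

Step 16: From ND = 10, NI = 18.48, DI = 10, by the inverse law of cosines:
  cos(∠DNI) = (ND² + NI² - DI²) / (2·ND·NI)
  ∠DNI = 22.5°

Step 17: From LE = 14, LF = √183, EF = 13, by the inverse law of cosines:
  cos(∠ELF) = (LE² + LF² - EF²) / (2·LE·LF)
  ∠ELF = 56.33°

Step 18: From FE = 13, FL = √183, EL = 14, by the inverse law of cosines:
  cos(∠EFL) = (FE² + FL² - EL²) / (2·FE·FL)
  ∠EFL = 63.67°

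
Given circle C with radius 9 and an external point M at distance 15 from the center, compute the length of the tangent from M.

tangent = √(d² - r²) = √(15² - 9²) = √(225 - 81) = √144 = 12

12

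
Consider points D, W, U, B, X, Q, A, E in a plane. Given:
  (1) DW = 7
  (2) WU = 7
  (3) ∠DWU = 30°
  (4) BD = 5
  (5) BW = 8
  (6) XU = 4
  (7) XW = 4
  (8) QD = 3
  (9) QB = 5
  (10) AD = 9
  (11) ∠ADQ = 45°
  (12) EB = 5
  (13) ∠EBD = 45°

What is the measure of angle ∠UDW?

Step 1: By the law of cosines on triangle DWU: DU² = 7² + 7² − 2·7·7·cos(30°) = 13.13, so DU ≈ 3.62.
Step 2: By the inverse law of cosines on triangle UDW: cos(∠UDW) = (3.62² + 7² − 7²) / (2·3.62·7) = 13.13/50.73 = 0.2588, so ∠UDW = 75°.

Therefore, the measure of angle ∠UDW = 75°.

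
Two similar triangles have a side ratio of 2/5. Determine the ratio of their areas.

Area ratio = (side ratio)^2 = (2/5)^2 = 4:25.

4:25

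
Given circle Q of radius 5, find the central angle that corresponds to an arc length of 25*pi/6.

Arc length L = 2πr × θ/360, so θ = 360L / (2πr).
θ = 360 × 25*pi/6 / (2π × 5)
θ = 150°
θ = 150°

150°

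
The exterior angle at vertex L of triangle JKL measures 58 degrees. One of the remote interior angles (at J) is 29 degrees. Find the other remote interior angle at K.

angle K = 58 - 29 = 29 degrees (exterior angle theorem).

29 degrees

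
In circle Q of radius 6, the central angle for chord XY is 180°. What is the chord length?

Drop a perpendicular from the center to the chord, bisecting both the chord and the central angle.
Each half-chord = r sin(θ/2) = 6 sin(90°).
The full chord = 2 × 6 × sin(90°) = 12.

12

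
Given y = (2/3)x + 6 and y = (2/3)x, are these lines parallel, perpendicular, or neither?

Slope of line 1: m1 = 2/3
Slope of line 2: m2 = 2/3
Two lines are parallel if and only if they have equal slopes (or both are vertical).
Here m1 = m2 = 2/3, confirming the lines are parallel.

Parallel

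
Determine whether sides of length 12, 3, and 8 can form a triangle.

The longest side is 12. The other two sides sum to 3 + 8 = 11.
Since 11 ≤ 12, the two shorter sides cannot reach around to close the triangle.

No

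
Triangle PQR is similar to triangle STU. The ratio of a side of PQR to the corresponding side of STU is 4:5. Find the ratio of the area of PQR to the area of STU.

Area scales with the square of linear dimensions. If every length is multiplied by 4/5, then the area is multiplied by (4/5)^2 = 16/25.
The area ratio is 16:25.

16:25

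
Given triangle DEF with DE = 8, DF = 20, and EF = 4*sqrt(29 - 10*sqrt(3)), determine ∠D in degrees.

cos(D) = (8² + 20² - (4*sqrt(29 - 10*sqrt(3)))²) / (2 × 8 × 20) = sqrt(3)/2, so D = arccos(sqrt(3)/2) = 30°.

30°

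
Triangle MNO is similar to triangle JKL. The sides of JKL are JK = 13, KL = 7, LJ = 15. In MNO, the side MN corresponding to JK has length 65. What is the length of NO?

Since the triangles are similar, the ratio of corresponding sides is constant.
Scale factor k = MN / JK = 65 / 13 = 5
NO = k * KL = 5 * 7 = 35

35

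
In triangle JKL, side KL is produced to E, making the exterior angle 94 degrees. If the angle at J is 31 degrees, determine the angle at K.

angle K = 94 - 31 = 63 degrees (exterior angle theorem).

63 degrees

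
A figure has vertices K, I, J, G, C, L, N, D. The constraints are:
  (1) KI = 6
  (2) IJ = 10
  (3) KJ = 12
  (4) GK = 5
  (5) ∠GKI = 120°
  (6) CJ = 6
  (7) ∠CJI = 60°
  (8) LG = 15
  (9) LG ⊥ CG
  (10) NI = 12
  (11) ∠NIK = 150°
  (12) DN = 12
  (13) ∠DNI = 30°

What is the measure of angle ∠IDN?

Step 1: By the law of cosines on triangle DNI: DI² = 12² + 12² − 2·12·12·cos(30°) = 38.58, so DI ≈ 6.21.
Step 2: By the inverse law of cosines on triangle IDN: cos(∠IDN) = (6.21² + 12² − 12²) / (2·6.21·12) = 38.58/149.08 = 0.2588, so ∠IDN = 75°.

Therefore, the measure of angle ∠IDN = 75°.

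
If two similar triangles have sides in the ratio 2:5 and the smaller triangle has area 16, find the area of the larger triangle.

For similar figures, the area ratio equals the square of the side ratio.
Side ratio (the smaller triangle to the larger triangle) = 2:5, so area ratio = 2^2:5^2 = 4:25.
If the area of the smaller triangle is 16, then the area of the larger triangle = 16 * (25/4) = 100.

100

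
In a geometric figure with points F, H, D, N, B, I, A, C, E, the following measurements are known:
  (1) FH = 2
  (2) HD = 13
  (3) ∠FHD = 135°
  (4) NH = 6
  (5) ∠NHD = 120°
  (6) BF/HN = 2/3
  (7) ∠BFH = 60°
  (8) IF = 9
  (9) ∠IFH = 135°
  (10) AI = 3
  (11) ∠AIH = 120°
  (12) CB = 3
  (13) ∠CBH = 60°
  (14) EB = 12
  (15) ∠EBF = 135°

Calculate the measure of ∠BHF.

From the given relations: BF = 2/3·HN = 2/3·6 = 4.
Step 1: By the law of cosines on triangle HFB: HB² = 2² + 4² − 2·2·4·cos(60°) = 12, so HB = 2·√3.
Step 2: By the inverse law of cosines on triangle BHF: cos(∠BHF) = ((2·√3)² + 2² − 4²) / (2·2·√3·2) = 0/13.86 = 0, so ∠BHF = 90°.

Therefore, the measure of angle ∠BHF = 90°.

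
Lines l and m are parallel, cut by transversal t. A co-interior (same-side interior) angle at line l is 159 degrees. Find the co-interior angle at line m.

Co-interior angles sum to 180: 180 - 159 = 21 degrees.

21 degrees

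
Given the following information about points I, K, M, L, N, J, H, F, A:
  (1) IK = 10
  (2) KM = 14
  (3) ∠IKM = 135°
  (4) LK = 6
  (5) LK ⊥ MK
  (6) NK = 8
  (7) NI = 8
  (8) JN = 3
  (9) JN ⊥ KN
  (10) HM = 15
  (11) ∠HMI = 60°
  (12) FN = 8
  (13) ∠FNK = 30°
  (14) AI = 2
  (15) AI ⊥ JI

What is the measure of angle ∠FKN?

Step 1: By the law of cosines on triangle KNF: KF² = 8² + 8² − 2·8·8·cos(30°) = 17.15, so KF ≈ 4.14.
Step 2: By the inverse law of cosines on triangle FKN: cos(∠FKN) = (4.14² + 8² − 8²) / (2·4.14·8) = 17.15/66.26 = 0.2588, so ∠FKN = 75°.

Therefore, the measure of angle ∠FKN = 75°.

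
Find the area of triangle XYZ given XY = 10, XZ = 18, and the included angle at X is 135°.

When two sides and the included angle are known, the area formula is (1/2)ab sin(C).
The height from one side to the opposite vertex is 18 sin(135°) = 9*sqrt(2).
Area = (1/2) * 10 * 9*sqrt(2) = 45*sqrt(2).

45*sqrt(2)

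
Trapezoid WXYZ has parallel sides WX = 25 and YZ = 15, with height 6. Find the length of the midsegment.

The midsegment of a trapezoid = (base1 + base2) / 2
midsegment = (25 + 15) / 2
midsegment = 40 / 2
midsegment = 20

20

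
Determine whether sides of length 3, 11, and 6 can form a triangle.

The longest side is 11. The other two sides sum to 3 + 6 = 9.
Since 9 ≤ 11, the two shorter sides cannot reach around to close the triangle.

No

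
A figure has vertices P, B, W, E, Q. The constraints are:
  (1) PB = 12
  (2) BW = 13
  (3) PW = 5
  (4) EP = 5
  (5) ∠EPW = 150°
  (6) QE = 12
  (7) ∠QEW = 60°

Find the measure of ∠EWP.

Step 1: By the law of cosines on triangle WPE: WE² = 5² + 5² − 2·5·5·cos(150°) = 93.3, so WE ≈ 9.66.
Step 2: By the inverse law of cosines on triangle EWP: cos(∠EWP) = (9.66² + 5² − 5²) / (2·9.66·5) = 93.3/96.59 = 0.9659, so ∠EWP = 15°.

Therefore, the measure of angle ∠EWP = 15°.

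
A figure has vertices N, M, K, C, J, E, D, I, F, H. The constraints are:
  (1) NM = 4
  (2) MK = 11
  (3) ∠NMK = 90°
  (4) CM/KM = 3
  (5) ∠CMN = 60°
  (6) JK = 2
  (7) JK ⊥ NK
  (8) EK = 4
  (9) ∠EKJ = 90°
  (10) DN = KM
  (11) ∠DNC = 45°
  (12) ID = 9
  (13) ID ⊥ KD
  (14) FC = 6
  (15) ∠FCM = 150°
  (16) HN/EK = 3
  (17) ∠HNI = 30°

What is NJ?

Step 1: By the law of cosines on triangle NMK: NK² = 4² + 11² − 2·4·11·cos(90°) = 137, so NK = √137.
Step 2: By the law of cosines on triangle NKJ: NJ² = √137² + 2² − 2·√137·2·cos(90°) = 141, so NJ = √141.

Therefore, the length of NJ = √141.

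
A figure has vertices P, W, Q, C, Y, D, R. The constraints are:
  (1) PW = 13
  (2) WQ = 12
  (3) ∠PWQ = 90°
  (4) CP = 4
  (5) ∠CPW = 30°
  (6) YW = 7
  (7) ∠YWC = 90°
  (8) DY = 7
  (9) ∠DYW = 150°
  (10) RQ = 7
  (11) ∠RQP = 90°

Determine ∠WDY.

Step 1: By the law of cosines on triangle DYW: DW² = 7² + 7² − 2·7·7·cos(150°) = 182.87, so DW ≈ 13.52.
Step 2: By the inverse law of cosines on triangle WDY: cos(∠WDY) = (13.52² + 7² − 7²) / (2·13.52·7) = 182.87/189.32 = 0.9659, so ∠WDY = 15°.

Therefore, the measure of angle ∠WDY = 15°.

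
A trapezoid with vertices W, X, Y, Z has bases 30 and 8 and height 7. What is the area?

Area = (30 + 8) * 7 / 2 = 266 / 2 = 133

133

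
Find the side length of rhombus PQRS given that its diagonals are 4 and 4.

Half-diagonals are 2 and 2. side = sqrt(2^2 + 2^2) = sqrt(8) = 2*sqrt(2)

2*sqrt(2)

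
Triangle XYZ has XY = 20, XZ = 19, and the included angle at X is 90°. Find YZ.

Since angle X = 90°, this is a right triangle and the law of cosines reduces to the Pythagorean theorem.
YZ^2 = 20^2 + 19^2 = 761
YZ = sqrt(761)

sqrt(761)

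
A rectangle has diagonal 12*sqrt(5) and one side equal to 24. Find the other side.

Using the Pythagorean theorem: d^2 = a^2 + b^2
b^2 = d^2 - a^2
b^2 = 720 - 576
b^2 = 144
b = sqrt(144) = 12

12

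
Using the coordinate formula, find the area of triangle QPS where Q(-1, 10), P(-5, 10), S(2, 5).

Shoelace: Area = (1/2)|-1(10-5) + -5(5-10) + 2(10-10)| = (1/2)(20) = 10

10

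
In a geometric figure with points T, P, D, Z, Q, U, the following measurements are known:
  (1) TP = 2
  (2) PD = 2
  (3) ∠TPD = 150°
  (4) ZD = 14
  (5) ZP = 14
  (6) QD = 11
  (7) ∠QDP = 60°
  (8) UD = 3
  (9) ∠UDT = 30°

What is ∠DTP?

Step 1: By the law of cosines on triangle TPD: TD² = 2² + 2² − 2·2·2·cos(150°) = 14.93, so TD ≈ 3.86.
Step 2: By the inverse law of cosines on triangle DTP: cos(∠DTP) = (3.86² + 2² − 2²) / (2·3.86·2) = 14.93/15.45 = 0.9659, so ∠DTP = 15°.

Therefore, the measure of angle ∠DTP = 15°.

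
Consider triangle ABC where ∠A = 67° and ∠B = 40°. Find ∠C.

By the triangle angle sum property, the three interior angles of any triangle add up to 180°.
We know angle A = 67° and angle B = 40°, so their sum is 107°.
Therefore angle C = 180° - 107° = 73°.

73 degrees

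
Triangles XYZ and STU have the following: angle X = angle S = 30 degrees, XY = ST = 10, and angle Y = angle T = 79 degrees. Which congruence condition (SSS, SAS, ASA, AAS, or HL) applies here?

Consider the given information: angle X = angle S = 30 degrees, XY = ST = 10, and angle Y = angle T = 79 degrees
This is not SSS or HL: SSS requires all three pairs of sides, but we don't have that. HL only applies to right triangles with matching hypotenuse and leg.
The correct criterion is ASA. Two pairs of corresponding angles and the included side are equal (Angle-Side-Angle).

ASA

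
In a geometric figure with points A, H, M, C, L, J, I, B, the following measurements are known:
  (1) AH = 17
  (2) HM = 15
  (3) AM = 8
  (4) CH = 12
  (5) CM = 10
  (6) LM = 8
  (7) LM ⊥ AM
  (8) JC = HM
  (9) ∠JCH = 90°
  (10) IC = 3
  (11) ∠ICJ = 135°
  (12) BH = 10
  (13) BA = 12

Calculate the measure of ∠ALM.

Step 1: By the law of cosines on triangle LMA: LA² = 8² + 8² − 2·8·8·cos(90°) = 128, so LA = 8·√2.
Step 2: By the inverse law of cosines on triangle ALM: cos(∠ALM) = ((8·√2)² + 8² − 8²) / (2·8·√2·8) = 128/181.02 = 0.7071, so ∠ALM = 45°.

Therefore, the measure of angle ∠ALM = 45°.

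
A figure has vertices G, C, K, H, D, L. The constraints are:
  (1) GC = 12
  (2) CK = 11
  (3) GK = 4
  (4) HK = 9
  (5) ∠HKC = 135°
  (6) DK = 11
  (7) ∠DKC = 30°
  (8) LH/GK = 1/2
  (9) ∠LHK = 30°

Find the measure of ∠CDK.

Step 1: By the law of cosines on triangle DKC: DC² = 11² + 11² − 2·11·11·cos(30°) = 32.42, so DC ≈ 5.69.
Step 2: By the inverse law of cosines on triangle CDK: cos(∠CDK) = (5.69² + 11² − 11²) / (2·5.69·11) = 32.42/125.27 = 0.2588, so ∠CDK = 75°.

Therefore, the measure of angle ∠CDK = 75°.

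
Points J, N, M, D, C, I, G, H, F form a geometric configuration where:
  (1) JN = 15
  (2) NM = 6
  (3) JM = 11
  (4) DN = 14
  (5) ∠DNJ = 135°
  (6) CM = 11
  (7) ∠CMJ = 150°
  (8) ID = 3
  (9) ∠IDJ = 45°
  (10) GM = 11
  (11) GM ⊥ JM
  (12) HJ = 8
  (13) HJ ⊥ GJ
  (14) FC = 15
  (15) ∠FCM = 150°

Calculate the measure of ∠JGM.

Step 1: By the law of cosines on triangle GMJ: GJ² = 11² + 11² − 2·11·11·cos(90°) = 242, so GJ = 11·√2.
Step 2: By the inverse law of cosines on triangle JGM: cos(∠JGM) = ((11·√2)² + 11² − 11²) / (2·11·√2·11) = 242/342.24 = 0.7071, so ∠JGM = 45°.

Therefore, the measure of angle ∠JGM = 45°.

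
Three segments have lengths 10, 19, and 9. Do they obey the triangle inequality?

Check the triangle inequality: 10 + 9 = 19 ≤ 19.
Since the sum of two sides does not exceed the third, no triangle can be formed.

No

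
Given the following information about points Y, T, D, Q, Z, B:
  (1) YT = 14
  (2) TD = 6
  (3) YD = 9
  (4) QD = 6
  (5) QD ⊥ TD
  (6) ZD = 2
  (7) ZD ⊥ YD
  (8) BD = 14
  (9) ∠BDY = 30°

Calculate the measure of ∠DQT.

Step 1: By the law of cosines on triangle QDT: QT² = 6² + 6² − 2·6·6·cos(90°) = 72, so QT = 6·√2.
Step 2: By the inverse law of cosines on triangle DQT: cos(∠DQT) = (6² + (6·√2)² − 6²) / (2·6·6·√2) = 72/101.82 = 0.7071, so ∠DQT = 45°.

Therefore, the measure of angle ∠DQT = 45°.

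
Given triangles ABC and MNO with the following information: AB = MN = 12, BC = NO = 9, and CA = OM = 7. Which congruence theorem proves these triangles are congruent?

The given information matches SSS: All three pairs of corresponding sides are equal (Side-Side-Side).

SSS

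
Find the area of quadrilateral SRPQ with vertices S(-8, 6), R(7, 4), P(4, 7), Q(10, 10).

The Shoelace formula works by pairing each vertex with the next (cycling back to the first).
For each pair, compute x_i*y_(i+1) - x_(i+1)*y_i:
  (-8*4 - 7*6) = -74
  (7*7 - 4*4) = 33
  (4*10 - 10*7) = -30
  (10*6 - -8*10) = 140
Taking half the absolute value of the total: Area = (1/2)(69) = 69/2.

69/2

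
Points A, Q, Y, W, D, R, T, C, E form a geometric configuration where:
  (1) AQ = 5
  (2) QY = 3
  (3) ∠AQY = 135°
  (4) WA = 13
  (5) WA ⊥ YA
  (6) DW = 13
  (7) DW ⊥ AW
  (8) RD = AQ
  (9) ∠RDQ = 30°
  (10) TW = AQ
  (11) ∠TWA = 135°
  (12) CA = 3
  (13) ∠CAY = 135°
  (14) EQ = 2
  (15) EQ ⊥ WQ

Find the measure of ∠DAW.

Step 1: By the law of cosines on triangle AWD: AD² = 13² + 13² − 2·13·13·cos(90°) = 338, so AD = 13·√2.
Step 2: By the inverse law of cosines on triangle DAW: cos(∠DAW) = ((13·√2)² + 13² − 13²) / (2·13·√2·13) = 338/478 = 0.7071, so ∠DAW = 45°.

Therefore, the measure of angle ∠DAW = 45°.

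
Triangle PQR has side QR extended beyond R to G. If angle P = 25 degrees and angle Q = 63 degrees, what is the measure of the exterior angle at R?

By the exterior angle theorem, an exterior angle of a triangle equals the sum of the two remote interior angles.
Exterior angle = angle P + angle Q
Exterior angle = 25 + 63 = 88 degrees

88 degrees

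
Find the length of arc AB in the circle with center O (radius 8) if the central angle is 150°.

The full circumference is 2πr = 2π(8) = 16*pi.
The arc spans 150° out of 360°, which is a fraction of 5/12.
Arc length = 16*pi × 5/12 = 20*pi/3.

20*pi/3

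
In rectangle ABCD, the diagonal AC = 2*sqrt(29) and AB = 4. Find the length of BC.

Using the Pythagorean theorem: d^2 = a^2 + b^2
b^2 = d^2 - a^2
b^2 = 116 - 16
b^2 = 100
b = sqrt(100) = 10

10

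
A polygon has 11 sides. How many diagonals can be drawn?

Each of the 11 vertices connects to 8 non-adjacent vertices via diagonals.
Total connections = 11 × 8 = 88, but each diagonal is counted twice.
Number of diagonals = 88 / 2 = 44.

44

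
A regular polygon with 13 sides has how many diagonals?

The number of diagonals in an n-gon is n(n - 3)/2.
For n = 13: 13(13 - 3)/2 = 13 × 10 / 2 = 65.

65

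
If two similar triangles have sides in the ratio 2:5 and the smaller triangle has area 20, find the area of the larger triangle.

Area ratio = (2/5)^2 = 4/25. Area of the larger triangle = 20 * 25/4 = 125.

125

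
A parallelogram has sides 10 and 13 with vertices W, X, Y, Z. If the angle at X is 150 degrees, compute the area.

Area = 10 * 13 * sin(150°) = 130 * 1/2 = 65

65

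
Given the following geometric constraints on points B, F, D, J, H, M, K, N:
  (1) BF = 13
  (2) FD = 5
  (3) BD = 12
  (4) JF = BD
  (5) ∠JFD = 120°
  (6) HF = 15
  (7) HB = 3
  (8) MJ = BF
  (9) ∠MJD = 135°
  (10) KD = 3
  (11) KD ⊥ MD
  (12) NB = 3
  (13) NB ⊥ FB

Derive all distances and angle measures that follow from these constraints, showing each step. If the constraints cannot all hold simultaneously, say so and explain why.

The constraints are consistent.

From the given relations:
  JF = BD = 12
  MJ = BF = 13

Step 1: From FB = 13, BN = 3, and ∠FBN = 90°, by the law of cosines:
  FN² = FB² + BN² - 2·FB·BN·cos(90°) = 169 + 9 - 0 = 178
  FN = √178

Step 2: From DF = 5, FJ = 12, and ∠DFJ = 120°, by the law of cosines:
  DJ² = DF² + FJ² - 2·DF·FJ·cos(120°) = 25 + 144 + 60 = 229
  DJ ≈ 15.13

Step 3: From BD = 12, BF = 13, DF = 5, by the inverse law of cosines:
  cos(∠DBF) = (BD² + BF² - DF²) / (2·BD·BF)
  ∠DBF = 22.62°

Step 4: From BF = 13, BH = 3, FH = 15, by the inverse law of cosines:
  cos(∠FBH) = (BF² + BH² - FH²) / (2·BF·BH)
  ∠FBH = 127.05°

Step 5: From FB = 13, FD = 5, BD = 12, by the inverse law of cosines:
  cos(∠BFD) = (FB² + FD² - BD²) / (2·FB·FD)
  ∠BFD = 67.38°

Step 6: From FB = 13, FH = 15, BH = 3, by the inverse law of cosines:
  cos(∠BFH) = (FB² + FH² - BH²) / (2·FB·FH)
  ∠BFH = 9.18°

Step 7: From DB = 12, DF = 5, BF = 13, by the inverse law of cosines:
  cos(∠BDF) = (DB² + DF² - BF²) / (2·DB·DF)
  ∠BDF = 90°

Step 8: From HB = 3, HF = 15, BF = 13, by the inverse law of cosines:
  cos(∠BHF) = (HB² + HF² - BF²) / (2·HB·HF)
  ∠BHF = 43.76°

Step 9: From DJ = 15.13, JM = 13, and ∠DJM = 135°, by the law of cosines:
  DM² = DJ² + JM² - 2·DJ·JM·cos(135°) = 229 + 169 + 278.2 = 676.2
  DM ≈ 26

Step 10: From FB = 13, FN = √178, BN = 3, by the inverse law of cosines:
  cos(∠BFN) = (FB² + FN² - BN²) / (2·FB·FN)
  ∠BFN = 12.99°

Step 11: From DF = 5, DJ = 15.13, FJ = 12, by the inverse law of cosines:
  cos(∠FDJ) = (DF² + DJ² - FJ²) / (2·DF·DJ)
  ∠FDJ = 43.37°

Step 12: From JD = 15.13, JF = 12, DF = 5, by the inverse law of cosines:
  cos(∠DJF) = (JD² + JF² - DF²) / (2·JD·JF)
  ∠DJF = 16.63°

Step 13: From NB = 3, NF = √178, BF = 13, by the inverse law of cosines:
  cos(∠BNF) = (NB² + NF² - BF²) / (2·NB·NF)
  ∠BNF = 77.01°

Step 14: From MD = 26, DK = 3, and ∠MDK = 90°, by the law of cosines:
  MK² = MD² + DK² - 2·MD·DK·cos(90°) = 676.2 + 9 - 0 = 685.2
  MK ≈ 26.18

Step 15: From DJ = 15.13, DM = 26, JM = 13, by the inverse law of cosines:
  cos(∠JDM) = (DJ² + DM² - JM²) / (2·DJ·DM)
  ∠JDM = 20.7°

Step 16: From MD = 26, MJ = 13, DJ = 15.13, by the inverse law of cosines:
  cos(∠DMJ) = (MD² + MJ² - DJ²) / (2·MD·MJ)
  ∠DMJ = 24.3°

Step 17: From MD = 26, MK = 26.18, DK = 3, by the inverse law of cosines:
  cos(∠DMK) = (MD² + MK² - DK²) / (2·MD·MK)
  ∠DMK = 6.58°

Step 18: From KD = 3, KM = 26.18, DM = 26, by the inverse law of cosines:
  cos(∠DKM) = (KD² + KM² - DM²) / (2·KD·KM)
  ∠DKM = 83.42°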